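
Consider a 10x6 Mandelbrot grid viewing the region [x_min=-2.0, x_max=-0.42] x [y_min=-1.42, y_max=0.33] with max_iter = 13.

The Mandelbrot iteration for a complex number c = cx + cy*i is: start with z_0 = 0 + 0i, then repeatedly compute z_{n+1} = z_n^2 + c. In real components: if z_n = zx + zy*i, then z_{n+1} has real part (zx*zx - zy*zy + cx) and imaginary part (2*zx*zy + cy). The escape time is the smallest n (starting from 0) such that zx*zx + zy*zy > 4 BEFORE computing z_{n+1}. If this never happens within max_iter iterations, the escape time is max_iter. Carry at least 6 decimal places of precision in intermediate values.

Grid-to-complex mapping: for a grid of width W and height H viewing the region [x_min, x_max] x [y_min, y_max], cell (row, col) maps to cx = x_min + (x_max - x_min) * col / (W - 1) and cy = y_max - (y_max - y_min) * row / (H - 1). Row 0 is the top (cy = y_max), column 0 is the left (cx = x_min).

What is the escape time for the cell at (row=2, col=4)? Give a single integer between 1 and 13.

z_0 = 0 + 0i, c = -1.2978 + -0.3700i
Iter 1: z = -1.2978 + -0.3700i, |z|^2 = 1.8211
Iter 2: z = 0.2495 + 0.5904i, |z|^2 = 0.4108
Iter 3: z = -1.5840 + -0.0754i, |z|^2 = 2.5148
Iter 4: z = 1.2057 + -0.1313i, |z|^2 = 1.4709
Iter 5: z = 0.1386 + -0.6865i, |z|^2 = 0.4906
Iter 6: z = -1.7499 + -0.5604i, |z|^2 = 3.3762
Iter 7: z = 1.4504 + 1.5911i, |z|^2 = 4.6354
Escaped at iteration 7

Answer: 7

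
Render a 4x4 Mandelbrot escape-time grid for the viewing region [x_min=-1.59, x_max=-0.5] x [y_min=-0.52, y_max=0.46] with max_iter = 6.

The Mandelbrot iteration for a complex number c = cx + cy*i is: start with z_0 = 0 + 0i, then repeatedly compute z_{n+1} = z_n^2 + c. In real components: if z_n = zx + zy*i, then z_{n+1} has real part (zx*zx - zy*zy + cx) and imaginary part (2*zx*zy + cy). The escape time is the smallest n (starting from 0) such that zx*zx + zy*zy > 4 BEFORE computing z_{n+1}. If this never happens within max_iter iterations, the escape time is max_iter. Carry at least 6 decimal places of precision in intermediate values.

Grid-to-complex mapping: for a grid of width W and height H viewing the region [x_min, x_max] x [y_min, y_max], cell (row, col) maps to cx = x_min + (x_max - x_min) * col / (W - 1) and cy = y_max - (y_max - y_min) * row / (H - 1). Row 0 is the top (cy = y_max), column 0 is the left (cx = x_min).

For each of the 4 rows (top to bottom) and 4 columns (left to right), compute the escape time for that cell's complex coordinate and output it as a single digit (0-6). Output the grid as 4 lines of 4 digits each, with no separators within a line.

Answer: 3666
6666
5666
3456

Derivation:
(row=0, col=0): c = -1.5900 + 0.4600i → escape time 3
(row=0, col=1): c = -1.2267 + 0.4600i → escape time 6
(row=0, col=2): c = -0.8633 + 0.4600i → escape time 6
(row=0, col=3): c = -0.5000 + 0.4600i → escape time 6
(row=1, col=0): c = -1.5900 + 0.1333i → escape time 6
(row=1, col=1): c = -1.2267 + 0.1333i → escape time 6
(row=1, col=2): c = -0.8633 + 0.1333i → escape time 6
(row=1, col=3): c = -0.5000 + 0.1333i → escape time 6
(row=2, col=0): c = -1.5900 + -0.1933i → escape time 5
(row=2, col=1): c = -1.2267 + -0.1933i → escape time 6
(row=2, col=2): c = -0.8633 + -0.1933i → escape time 6
(row=2, col=3): c = -0.5000 + -0.1933i → escape time 6
(row=3, col=0): c = -1.5900 + -0.5200i → escape time 3
(row=3, col=1): c = -1.2267 + -0.5200i → escape time 4
(row=3, col=2): c = -0.8633 + -0.5200i → escape time 5
(row=3, col=3): c = -0.5000 + -0.5200i → escape time 6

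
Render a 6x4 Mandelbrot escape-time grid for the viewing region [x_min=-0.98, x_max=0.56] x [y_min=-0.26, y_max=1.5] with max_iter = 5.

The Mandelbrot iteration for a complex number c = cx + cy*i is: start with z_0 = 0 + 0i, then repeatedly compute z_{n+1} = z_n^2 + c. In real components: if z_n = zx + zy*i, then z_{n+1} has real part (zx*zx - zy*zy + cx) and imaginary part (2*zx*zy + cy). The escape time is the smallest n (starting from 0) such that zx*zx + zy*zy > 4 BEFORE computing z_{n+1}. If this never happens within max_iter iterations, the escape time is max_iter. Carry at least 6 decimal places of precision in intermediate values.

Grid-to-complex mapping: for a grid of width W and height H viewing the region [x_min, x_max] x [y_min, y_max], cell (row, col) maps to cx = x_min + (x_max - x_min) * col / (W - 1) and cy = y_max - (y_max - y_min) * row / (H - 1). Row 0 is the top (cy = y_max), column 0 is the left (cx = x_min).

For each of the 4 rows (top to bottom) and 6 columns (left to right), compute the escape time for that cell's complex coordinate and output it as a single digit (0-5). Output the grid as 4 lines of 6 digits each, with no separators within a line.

Answer: 222222
345543
555554
555554

Derivation:
(row=0, col=0): c = -0.9800 + 1.5000i → escape time 2
(row=0, col=1): c = -0.6720 + 1.5000i → escape time 2
(row=0, col=2): c = -0.3640 + 1.5000i → escape time 2
(row=0, col=3): c = -0.0560 + 1.5000i → escape time 2
(row=0, col=4): c = 0.2520 + 1.5000i → escape time 2
(row=0, col=5): c = 0.5600 + 1.5000i → escape time 2
(row=1, col=0): c = -0.9800 + 0.9133i → escape time 3
(row=1, col=1): c = -0.6720 + 0.9133i → escape time 4
(row=1, col=2): c = -0.3640 + 0.9133i → escape time 5
(row=1, col=3): c = -0.0560 + 0.9133i → escape time 5
(row=1, col=4): c = 0.2520 + 0.9133i → escape time 4
(row=1, col=5): c = 0.5600 + 0.9133i → escape time 3
(row=2, col=0): c = -0.9800 + 0.3267i → escape time 5
(row=2, col=1): c = -0.6720 + 0.3267i → escape time 5
(row=2, col=2): c = -0.3640 + 0.3267i → escape time 5
(row=2, col=3): c = -0.0560 + 0.3267i → escape time 5
(row=2, col=4): c = 0.2520 + 0.3267i → escape time 5
(row=2, col=5): c = 0.5600 + 0.3267i → escape time 4
(row=3, col=0): c = -0.9800 + -0.2600i → escape time 5
(row=3, col=1): c = -0.6720 + -0.2600i → escape time 5
(row=3, col=2): c = -0.3640 + -0.2600i → escape time 5
(row=3, col=3): c = -0.0560 + -0.2600i → escape time 5
(row=3, col=4): c = 0.2520 + -0.2600i → escape time 5
(row=3, col=5): c = 0.5600 + -0.2600i → escape time 4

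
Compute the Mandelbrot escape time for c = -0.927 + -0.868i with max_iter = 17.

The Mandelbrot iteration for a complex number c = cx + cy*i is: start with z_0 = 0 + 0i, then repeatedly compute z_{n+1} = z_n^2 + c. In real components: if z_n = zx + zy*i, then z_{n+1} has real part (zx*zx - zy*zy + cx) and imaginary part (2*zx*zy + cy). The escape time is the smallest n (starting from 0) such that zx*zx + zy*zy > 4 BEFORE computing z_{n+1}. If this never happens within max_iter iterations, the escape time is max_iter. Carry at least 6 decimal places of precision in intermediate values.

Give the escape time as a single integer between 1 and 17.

z_0 = 0 + 0i, c = -0.9270 + -0.8680i
Iter 1: z = -0.9270 + -0.8680i, |z|^2 = 1.6128
Iter 2: z = -0.8211 + 0.7413i, |z|^2 = 1.2237
Iter 3: z = -0.8023 + -2.0853i, |z|^2 = 4.9922
Escaped at iteration 3

Answer: 3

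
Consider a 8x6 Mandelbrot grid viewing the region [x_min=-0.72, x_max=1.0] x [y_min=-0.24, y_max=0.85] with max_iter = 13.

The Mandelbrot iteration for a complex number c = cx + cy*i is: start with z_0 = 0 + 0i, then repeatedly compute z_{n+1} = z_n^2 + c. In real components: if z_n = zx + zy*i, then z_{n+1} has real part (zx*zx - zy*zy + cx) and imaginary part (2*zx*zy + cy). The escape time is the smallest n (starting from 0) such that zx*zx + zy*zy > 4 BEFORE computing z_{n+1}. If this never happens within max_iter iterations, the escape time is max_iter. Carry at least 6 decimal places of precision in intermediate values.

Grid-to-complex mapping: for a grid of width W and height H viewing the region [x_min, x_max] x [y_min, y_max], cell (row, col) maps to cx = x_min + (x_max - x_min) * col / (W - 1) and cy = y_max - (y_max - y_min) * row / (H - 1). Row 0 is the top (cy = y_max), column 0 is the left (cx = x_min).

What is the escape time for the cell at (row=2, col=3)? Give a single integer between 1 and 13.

Answer: 13

Derivation:
z_0 = 0 + 0i, c = 0.0171 + 0.4140i
Iter 1: z = 0.0171 + 0.4140i, |z|^2 = 0.1717
Iter 2: z = -0.1540 + 0.4282i, |z|^2 = 0.2071
Iter 3: z = -0.1425 + 0.2822i, |z|^2 = 0.0999
Iter 4: z = -0.0422 + 0.3336i, |z|^2 = 0.1131
Iter 5: z = -0.0924 + 0.3859i, |z|^2 = 0.1574
Iter 6: z = -0.1232 + 0.3427i, |z|^2 = 0.1326
Iter 7: z = -0.0851 + 0.3295i, |z|^2 = 0.1158
Iter 8: z = -0.0842 + 0.3579i, |z|^2 = 0.1352
Iter 9: z = -0.1039 + 0.3537i, |z|^2 = 0.1359
Iter 10: z = -0.0972 + 0.3405i, |z|^2 = 0.1254
Iter 11: z = -0.0894 + 0.3478i, |z|^2 = 0.1290
Iter 12: z = -0.0958 + 0.3518i, |z|^2 = 0.1330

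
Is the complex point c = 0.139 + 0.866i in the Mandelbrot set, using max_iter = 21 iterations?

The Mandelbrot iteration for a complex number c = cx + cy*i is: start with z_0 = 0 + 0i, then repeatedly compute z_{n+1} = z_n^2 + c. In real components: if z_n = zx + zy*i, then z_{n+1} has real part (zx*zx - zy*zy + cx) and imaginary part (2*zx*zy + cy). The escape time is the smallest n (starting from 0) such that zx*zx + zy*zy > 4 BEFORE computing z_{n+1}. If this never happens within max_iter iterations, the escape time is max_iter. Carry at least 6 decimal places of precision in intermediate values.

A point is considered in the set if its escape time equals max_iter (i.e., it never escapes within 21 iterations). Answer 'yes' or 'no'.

Answer: no

Derivation:
z_0 = 0 + 0i, c = 0.1390 + 0.8660i
Iter 1: z = 0.1390 + 0.8660i, |z|^2 = 0.7693
Iter 2: z = -0.5916 + 1.1067i, |z|^2 = 1.5749
Iter 3: z = -0.7359 + -0.4436i, |z|^2 = 0.7383
Iter 4: z = 0.4837 + 1.5188i, |z|^2 = 2.5408
Iter 5: z = -1.9338 + 2.3354i, |z|^2 = 9.1938
Escaped at iteration 5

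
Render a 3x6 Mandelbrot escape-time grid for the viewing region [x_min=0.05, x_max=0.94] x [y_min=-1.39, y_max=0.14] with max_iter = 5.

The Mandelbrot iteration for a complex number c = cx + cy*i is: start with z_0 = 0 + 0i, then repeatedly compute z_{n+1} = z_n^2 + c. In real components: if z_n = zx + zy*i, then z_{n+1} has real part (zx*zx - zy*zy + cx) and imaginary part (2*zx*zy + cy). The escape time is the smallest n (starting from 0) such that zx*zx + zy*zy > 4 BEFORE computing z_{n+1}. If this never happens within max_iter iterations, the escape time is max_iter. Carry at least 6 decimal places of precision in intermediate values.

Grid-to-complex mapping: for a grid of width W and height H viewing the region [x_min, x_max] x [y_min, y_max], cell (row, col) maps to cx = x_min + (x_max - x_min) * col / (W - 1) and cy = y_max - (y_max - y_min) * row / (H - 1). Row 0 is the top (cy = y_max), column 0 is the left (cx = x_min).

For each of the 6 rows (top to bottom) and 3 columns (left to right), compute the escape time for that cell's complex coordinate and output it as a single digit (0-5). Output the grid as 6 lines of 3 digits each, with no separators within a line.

Answer: 553
553
552
532
422
222

Derivation:
(row=0, col=0): c = 0.0500 + 0.1400i → escape time 5
(row=0, col=1): c = 0.4950 + 0.1400i → escape time 5
(row=0, col=2): c = 0.9400 + 0.1400i → escape time 3
(row=1, col=0): c = 0.0500 + -0.1660i → escape time 5
(row=1, col=1): c = 0.4950 + -0.1660i → escape time 5
(row=1, col=2): c = 0.9400 + -0.1660i → escape time 3
(row=2, col=0): c = 0.0500 + -0.4720i → escape time 5
(row=2, col=1): c = 0.4950 + -0.4720i → escape time 5
(row=2, col=2): c = 0.9400 + -0.4720i → escape time 2
(row=3, col=0): c = 0.0500 + -0.7780i → escape time 5
(row=3, col=1): c = 0.4950 + -0.7780i → escape time 3
(row=3, col=2): c = 0.9400 + -0.7780i → escape time 2
(row=4, col=0): c = 0.0500 + -1.0840i → escape time 4
(row=4, col=1): c = 0.4950 + -1.0840i → escape time 2
(row=4, col=2): c = 0.9400 + -1.0840i → escape time 2
(row=5, col=0): c = 0.0500 + -1.3900i → escape time 2
(row=5, col=1): c = 0.4950 + -1.3900i → escape time 2
(row=5, col=2): c = 0.9400 + -1.3900i → escape time 2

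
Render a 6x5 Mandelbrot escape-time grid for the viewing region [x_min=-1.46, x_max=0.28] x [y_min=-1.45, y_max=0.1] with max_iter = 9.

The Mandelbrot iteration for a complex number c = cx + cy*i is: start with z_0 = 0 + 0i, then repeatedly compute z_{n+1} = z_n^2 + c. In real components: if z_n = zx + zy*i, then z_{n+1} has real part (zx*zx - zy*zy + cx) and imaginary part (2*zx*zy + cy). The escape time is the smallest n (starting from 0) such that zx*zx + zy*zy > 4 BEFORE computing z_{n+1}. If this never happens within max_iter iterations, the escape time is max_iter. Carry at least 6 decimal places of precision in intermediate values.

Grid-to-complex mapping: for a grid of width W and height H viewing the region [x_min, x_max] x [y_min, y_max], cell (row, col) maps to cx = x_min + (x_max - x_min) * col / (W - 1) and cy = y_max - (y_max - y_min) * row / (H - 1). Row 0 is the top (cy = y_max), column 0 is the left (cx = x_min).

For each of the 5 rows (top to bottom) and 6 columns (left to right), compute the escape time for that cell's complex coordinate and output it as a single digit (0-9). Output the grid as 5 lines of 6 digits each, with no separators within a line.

(row=0, col=0): c = -1.4600 + 0.1000i → escape time 8
(row=0, col=1): c = -1.1120 + 0.1000i → escape time 9
(row=0, col=2): c = -0.7640 + 0.1000i → escape time 9
(row=0, col=3): c = -0.4160 + 0.1000i → escape time 9
(row=0, col=4): c = -0.0680 + 0.1000i → escape time 9
(row=0, col=5): c = 0.2800 + 0.1000i → escape time 9
(row=1, col=0): c = -1.4600 + -0.2875i → escape time 5
(row=1, col=1): c = -1.1120 + -0.2875i → escape time 9
(row=1, col=2): c = -0.7640 + -0.2875i → escape time 9
(row=1, col=3): c = -0.4160 + -0.2875i → escape time 9
(row=1, col=4): c = -0.0680 + -0.2875i → escape time 9
(row=1, col=5): c = 0.2800 + -0.2875i → escape time 9
(row=2, col=0): c = -1.4600 + -0.6750i → escape time 3
(row=2, col=1): c = -1.1120 + -0.6750i → escape time 3
(row=2, col=2): c = -0.7640 + -0.6750i → escape time 5
(row=2, col=3): c = -0.4160 + -0.6750i → escape time 9
(row=2, col=4): c = -0.0680 + -0.6750i → escape time 9
(row=2, col=5): c = 0.2800 + -0.6750i → escape time 7
(row=3, col=0): c = -1.4600 + -1.0625i → escape time 2
(row=3, col=1): c = -1.1120 + -1.0625i → escape time 3
(row=3, col=2): c = -0.7640 + -1.0625i → escape time 3
(row=3, col=3): c = -0.4160 + -1.0625i → escape time 4
(row=3, col=4): c = -0.0680 + -1.0625i → escape time 6
(row=3, col=5): c = 0.2800 + -1.0625i → escape time 3
(row=4, col=0): c = -1.4600 + -1.4500i → escape time 1
(row=4, col=1): c = -1.1120 + -1.4500i → escape time 2
(row=4, col=2): c = -0.7640 + -1.4500i → escape time 2
(row=4, col=3): c = -0.4160 + -1.4500i → escape time 2
(row=4, col=4): c = -0.0680 + -1.4500i → escape time 2
(row=4, col=5): c = 0.2800 + -1.4500i → escape time 2

Answer: 899999
599999
335997
233463
122222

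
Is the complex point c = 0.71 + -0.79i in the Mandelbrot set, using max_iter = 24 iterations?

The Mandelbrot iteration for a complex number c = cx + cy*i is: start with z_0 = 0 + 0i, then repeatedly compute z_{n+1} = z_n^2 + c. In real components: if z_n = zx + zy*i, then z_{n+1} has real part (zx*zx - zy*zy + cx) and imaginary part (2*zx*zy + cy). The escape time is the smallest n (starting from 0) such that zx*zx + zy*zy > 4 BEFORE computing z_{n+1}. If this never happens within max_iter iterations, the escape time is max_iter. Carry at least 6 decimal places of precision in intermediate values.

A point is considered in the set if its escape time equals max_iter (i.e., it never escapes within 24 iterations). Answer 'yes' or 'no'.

Answer: no

Derivation:
z_0 = 0 + 0i, c = 0.7100 + -0.7900i
Iter 1: z = 0.7100 + -0.7900i, |z|^2 = 1.1282
Iter 2: z = 0.5900 + -1.9118i, |z|^2 = 4.0031
Escaped at iteration 2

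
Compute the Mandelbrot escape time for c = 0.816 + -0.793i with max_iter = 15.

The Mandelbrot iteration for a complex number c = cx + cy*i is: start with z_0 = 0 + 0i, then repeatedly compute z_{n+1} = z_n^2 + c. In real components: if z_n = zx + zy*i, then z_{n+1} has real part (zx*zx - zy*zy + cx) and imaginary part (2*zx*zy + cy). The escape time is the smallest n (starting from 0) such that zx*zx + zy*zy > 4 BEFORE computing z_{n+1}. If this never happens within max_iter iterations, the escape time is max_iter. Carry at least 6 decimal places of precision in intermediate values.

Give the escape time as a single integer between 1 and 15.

Answer: 2

Derivation:
z_0 = 0 + 0i, c = 0.8160 + -0.7930i
Iter 1: z = 0.8160 + -0.7930i, |z|^2 = 1.2947
Iter 2: z = 0.8530 + -2.0872i, |z|^2 = 5.0839
Escaped at iteration 2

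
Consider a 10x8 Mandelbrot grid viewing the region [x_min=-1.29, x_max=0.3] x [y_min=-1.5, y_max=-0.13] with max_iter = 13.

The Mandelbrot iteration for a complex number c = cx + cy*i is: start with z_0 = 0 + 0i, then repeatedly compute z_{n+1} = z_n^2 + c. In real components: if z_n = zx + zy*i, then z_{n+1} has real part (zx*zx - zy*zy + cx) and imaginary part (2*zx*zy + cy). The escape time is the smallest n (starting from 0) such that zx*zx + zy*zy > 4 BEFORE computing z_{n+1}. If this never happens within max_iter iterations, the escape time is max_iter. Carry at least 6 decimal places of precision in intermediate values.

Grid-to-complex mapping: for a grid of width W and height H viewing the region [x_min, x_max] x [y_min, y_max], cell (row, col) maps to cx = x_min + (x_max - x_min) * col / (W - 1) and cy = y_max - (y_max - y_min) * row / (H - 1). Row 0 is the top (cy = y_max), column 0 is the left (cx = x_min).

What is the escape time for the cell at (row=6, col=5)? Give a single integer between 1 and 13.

Answer: 3

Derivation:
z_0 = 0 + 0i, c = -0.4067 + -1.3043i
Iter 1: z = -0.4067 + -1.3043i, |z|^2 = 1.8665
Iter 2: z = -1.9425 + -0.2435i, |z|^2 = 3.8324
Iter 3: z = 3.3072 + -0.3584i, |z|^2 = 11.0659
Escaped at iteration 3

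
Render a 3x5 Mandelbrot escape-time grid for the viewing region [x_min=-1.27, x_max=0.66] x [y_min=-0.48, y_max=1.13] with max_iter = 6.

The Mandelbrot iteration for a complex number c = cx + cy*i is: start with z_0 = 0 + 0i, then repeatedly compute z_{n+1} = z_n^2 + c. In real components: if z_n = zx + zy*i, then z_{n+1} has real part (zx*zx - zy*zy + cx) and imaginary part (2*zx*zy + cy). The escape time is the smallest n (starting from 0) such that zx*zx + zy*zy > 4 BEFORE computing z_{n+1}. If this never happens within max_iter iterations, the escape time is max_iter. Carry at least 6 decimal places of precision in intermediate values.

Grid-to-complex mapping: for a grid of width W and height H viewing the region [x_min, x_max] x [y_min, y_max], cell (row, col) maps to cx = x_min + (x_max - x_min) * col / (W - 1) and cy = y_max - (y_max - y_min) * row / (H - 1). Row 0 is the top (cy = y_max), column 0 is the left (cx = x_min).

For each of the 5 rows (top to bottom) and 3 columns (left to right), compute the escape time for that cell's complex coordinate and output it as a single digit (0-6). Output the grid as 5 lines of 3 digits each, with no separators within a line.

(row=0, col=0): c = -1.2700 + 1.1300i → escape time 3
(row=0, col=1): c = -0.3050 + 1.1300i → escape time 4
(row=0, col=2): c = 0.6600 + 1.1300i → escape time 2
(row=1, col=0): c = -1.2700 + 0.7275i → escape time 3
(row=1, col=1): c = -0.3050 + 0.7275i → escape time 6
(row=1, col=2): c = 0.6600 + 0.7275i → escape time 3
(row=2, col=0): c = -1.2700 + 0.3250i → escape time 6
(row=2, col=1): c = -0.3050 + 0.3250i → escape time 6
(row=2, col=2): c = 0.6600 + 0.3250i → escape time 3
(row=3, col=0): c = -1.2700 + -0.0775i → escape time 6
(row=3, col=1): c = -0.3050 + -0.0775i → escape time 6
(row=3, col=2): c = 0.6600 + -0.0775i → escape time 4
(row=4, col=0): c = -1.2700 + -0.4800i → escape time 5
(row=4, col=1): c = -0.3050 + -0.4800i → escape time 6
(row=4, col=2): c = 0.6600 + -0.4800i → escape time 3

Answer: 342
363
663
664
563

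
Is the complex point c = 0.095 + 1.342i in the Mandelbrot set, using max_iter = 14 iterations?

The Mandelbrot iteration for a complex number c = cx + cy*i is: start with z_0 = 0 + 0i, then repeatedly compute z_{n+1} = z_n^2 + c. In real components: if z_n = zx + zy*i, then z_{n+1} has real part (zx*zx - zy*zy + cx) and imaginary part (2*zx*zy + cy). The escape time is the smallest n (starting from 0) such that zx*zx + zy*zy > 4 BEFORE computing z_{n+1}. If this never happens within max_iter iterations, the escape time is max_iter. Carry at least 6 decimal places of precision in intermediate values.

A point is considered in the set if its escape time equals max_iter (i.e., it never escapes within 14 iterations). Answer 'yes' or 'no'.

Answer: no

Derivation:
z_0 = 0 + 0i, c = 0.0950 + 1.3420i
Iter 1: z = 0.0950 + 1.3420i, |z|^2 = 1.8100
Iter 2: z = -1.6969 + 1.5970i, |z|^2 = 5.4299
Escaped at iteration 2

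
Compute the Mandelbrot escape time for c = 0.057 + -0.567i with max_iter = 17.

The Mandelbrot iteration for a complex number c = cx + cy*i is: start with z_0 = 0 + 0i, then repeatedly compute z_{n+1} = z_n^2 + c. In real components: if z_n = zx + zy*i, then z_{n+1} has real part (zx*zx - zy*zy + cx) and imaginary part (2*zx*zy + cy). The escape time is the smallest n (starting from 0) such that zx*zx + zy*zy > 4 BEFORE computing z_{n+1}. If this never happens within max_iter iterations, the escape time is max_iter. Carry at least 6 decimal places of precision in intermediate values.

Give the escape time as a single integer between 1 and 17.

z_0 = 0 + 0i, c = 0.0570 + -0.5670i
Iter 1: z = 0.0570 + -0.5670i, |z|^2 = 0.3247
Iter 2: z = -0.2612 + -0.6316i, |z|^2 = 0.4672
Iter 3: z = -0.2737 + -0.2370i, |z|^2 = 0.1311
Iter 4: z = 0.0758 + -0.4373i, |z|^2 = 0.1969
Iter 5: z = -0.1285 + -0.6333i, |z|^2 = 0.4175
Iter 6: z = -0.3275 + -0.4043i, |z|^2 = 0.2707
Iter 7: z = 0.0008 + -0.3022i, |z|^2 = 0.0913
Iter 8: z = -0.0343 + -0.5675i, |z|^2 = 0.3232
Iter 9: z = -0.2639 + -0.5281i, |z|^2 = 0.3485
Iter 10: z = -0.1522 + -0.2883i, |z|^2 = 0.1063
Iter 11: z = -0.0030 + -0.4792i, |z|^2 = 0.2297
Iter 12: z = -0.1726 + -0.5642i, |z|^2 = 0.3481
Iter 13: z = -0.2315 + -0.3722i, |z|^2 = 0.1921
Iter 14: z = -0.0280 + -0.3947i, |z|^2 = 0.1566
Iter 15: z = -0.0980 + -0.5449i, |z|^2 = 0.3066
Iter 16: z = -0.2303 + -0.4602i, |z|^2 = 0.2648

Answer: 17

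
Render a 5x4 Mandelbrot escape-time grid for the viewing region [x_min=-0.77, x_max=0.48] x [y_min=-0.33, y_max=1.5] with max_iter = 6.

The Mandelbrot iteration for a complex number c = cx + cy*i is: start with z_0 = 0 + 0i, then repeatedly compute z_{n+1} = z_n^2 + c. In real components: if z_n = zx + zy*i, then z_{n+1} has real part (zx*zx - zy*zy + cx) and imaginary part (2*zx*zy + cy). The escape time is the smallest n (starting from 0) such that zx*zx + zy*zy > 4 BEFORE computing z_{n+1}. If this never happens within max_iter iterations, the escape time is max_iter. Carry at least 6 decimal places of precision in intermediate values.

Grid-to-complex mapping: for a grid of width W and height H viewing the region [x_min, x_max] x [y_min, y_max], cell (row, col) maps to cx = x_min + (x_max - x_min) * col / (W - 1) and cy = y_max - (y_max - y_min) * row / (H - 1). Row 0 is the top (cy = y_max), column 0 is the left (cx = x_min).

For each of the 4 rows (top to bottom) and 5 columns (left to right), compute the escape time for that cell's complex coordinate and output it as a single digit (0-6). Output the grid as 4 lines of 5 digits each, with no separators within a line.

(row=0, col=0): c = -0.7700 + 1.5000i → escape time 2
(row=0, col=1): c = -0.4575 + 1.5000i → escape time 2
(row=0, col=2): c = -0.1450 + 1.5000i → escape time 2
(row=0, col=3): c = 0.1675 + 1.5000i → escape time 2
(row=0, col=4): c = 0.4800 + 1.5000i → escape time 2
(row=1, col=0): c = -0.7700 + 0.8900i → escape time 4
(row=1, col=1): c = -0.4575 + 0.8900i → escape time 5
(row=1, col=2): c = -0.1450 + 0.8900i → escape time 6
(row=1, col=3): c = 0.1675 + 0.8900i → escape time 5
(row=1, col=4): c = 0.4800 + 0.8900i → escape time 3
(row=2, col=0): c = -0.7700 + 0.2800i → escape time 6
(row=2, col=1): c = -0.4575 + 0.2800i → escape time 6
(row=2, col=2): c = -0.1450 + 0.2800i → escape time 6
(row=2, col=3): c = 0.1675 + 0.2800i → escape time 6
(row=2, col=4): c = 0.4800 + 0.2800i → escape time 6
(row=3, col=0): c = -0.7700 + -0.3300i → escape time 6
(row=3, col=1): c = -0.4575 + -0.3300i → escape time 6
(row=3, col=2): c = -0.1450 + -0.3300i → escape time 6
(row=3, col=3): c = 0.1675 + -0.3300i → escape time 6
(row=3, col=4): c = 0.4800 + -0.3300i → escape time 6

Answer: 22222
45653
66666
66666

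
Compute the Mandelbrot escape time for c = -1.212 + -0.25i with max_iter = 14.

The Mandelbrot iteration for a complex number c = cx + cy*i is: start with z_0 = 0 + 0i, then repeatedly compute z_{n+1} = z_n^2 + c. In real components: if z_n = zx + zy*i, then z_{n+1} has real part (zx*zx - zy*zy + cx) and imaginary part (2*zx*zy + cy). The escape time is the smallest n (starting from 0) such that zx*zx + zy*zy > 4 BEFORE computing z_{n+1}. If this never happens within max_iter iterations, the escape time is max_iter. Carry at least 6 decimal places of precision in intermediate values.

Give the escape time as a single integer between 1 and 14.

z_0 = 0 + 0i, c = -1.2120 + -0.2500i
Iter 1: z = -1.2120 + -0.2500i, |z|^2 = 1.5314
Iter 2: z = 0.1944 + 0.3560i, |z|^2 = 0.1645
Iter 3: z = -1.3009 + -0.1116i, |z|^2 = 1.7049
Iter 4: z = 0.4680 + 0.0403i, |z|^2 = 0.2206
Iter 5: z = -0.9946 + -0.2123i, |z|^2 = 1.0344
Iter 6: z = -0.2678 + 0.1724i, |z|^2 = 0.1014
Iter 7: z = -1.1700 + -0.3423i, |z|^2 = 1.4861
Iter 8: z = 0.0397 + 0.5510i, |z|^2 = 0.3052
Iter 9: z = -1.5141 + -0.2062i, |z|^2 = 2.3349
Iter 10: z = 1.0378 + 0.3745i, |z|^2 = 1.2174
Iter 11: z = -0.2752 + 0.5274i, |z|^2 = 0.3539
Iter 12: z = -1.4144 + -0.5403i, |z|^2 = 2.2925
Iter 13: z = 0.4968 + 1.2783i, |z|^2 = 1.8809

Answer: 14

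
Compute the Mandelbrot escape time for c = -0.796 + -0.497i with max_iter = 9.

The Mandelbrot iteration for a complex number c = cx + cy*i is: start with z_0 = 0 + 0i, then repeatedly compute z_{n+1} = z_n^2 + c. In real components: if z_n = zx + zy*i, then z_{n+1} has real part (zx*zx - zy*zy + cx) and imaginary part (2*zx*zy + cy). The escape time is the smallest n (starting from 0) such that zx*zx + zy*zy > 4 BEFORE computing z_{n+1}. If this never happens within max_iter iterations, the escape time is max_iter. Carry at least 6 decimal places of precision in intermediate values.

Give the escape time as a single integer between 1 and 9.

z_0 = 0 + 0i, c = -0.7960 + -0.4970i
Iter 1: z = -0.7960 + -0.4970i, |z|^2 = 0.8806
Iter 2: z = -0.4094 + 0.2942i, |z|^2 = 0.2542
Iter 3: z = -0.7150 + -0.7379i, |z|^2 = 1.0557
Iter 4: z = -0.8293 + 0.5582i, |z|^2 = 0.9993
Iter 5: z = -0.4197 + -1.4228i, |z|^2 = 2.2005
Iter 6: z = -2.6441 + 0.6974i, |z|^2 = 7.4779
Escaped at iteration 6

Answer: 6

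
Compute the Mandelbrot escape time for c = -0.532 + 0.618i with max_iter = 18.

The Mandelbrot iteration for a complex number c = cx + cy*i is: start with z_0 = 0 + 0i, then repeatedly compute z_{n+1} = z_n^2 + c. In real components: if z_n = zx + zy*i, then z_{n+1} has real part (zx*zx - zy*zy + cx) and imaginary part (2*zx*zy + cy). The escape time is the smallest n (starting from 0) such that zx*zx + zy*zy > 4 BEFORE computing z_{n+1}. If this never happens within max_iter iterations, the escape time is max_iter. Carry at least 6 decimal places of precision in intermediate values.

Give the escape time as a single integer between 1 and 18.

Answer: 18

Derivation:
z_0 = 0 + 0i, c = -0.5320 + 0.6180i
Iter 1: z = -0.5320 + 0.6180i, |z|^2 = 0.6649
Iter 2: z = -0.6309 + -0.0396i, |z|^2 = 0.3996
Iter 3: z = -0.1355 + 0.6679i, |z|^2 = 0.4645
Iter 4: z = -0.9597 + 0.4370i, |z|^2 = 1.1120
Iter 5: z = 0.1982 + -0.2207i, |z|^2 = 0.0880
Iter 6: z = -0.5415 + 0.5305i, |z|^2 = 0.5746
Iter 7: z = -0.5203 + 0.0435i, |z|^2 = 0.2726
Iter 8: z = -0.2632 + 0.5727i, |z|^2 = 0.3973
Iter 9: z = -0.7908 + 0.3165i, |z|^2 = 0.7255
Iter 10: z = -0.0069 + 0.1174i, |z|^2 = 0.0138
Iter 11: z = -0.5457 + 0.6164i, |z|^2 = 0.6778
Iter 12: z = -0.6141 + -0.0548i, |z|^2 = 0.3801
Iter 13: z = -0.1579 + 0.6853i, |z|^2 = 0.4945
Iter 14: z = -0.9767 + 0.4016i, |z|^2 = 1.1152
Iter 15: z = 0.2606 + -0.1665i, |z|^2 = 0.0956
Iter 16: z = -0.4918 + 0.5312i, |z|^2 = 0.5241
Iter 17: z = -0.5723 + 0.0955i, |z|^2 = 0.3367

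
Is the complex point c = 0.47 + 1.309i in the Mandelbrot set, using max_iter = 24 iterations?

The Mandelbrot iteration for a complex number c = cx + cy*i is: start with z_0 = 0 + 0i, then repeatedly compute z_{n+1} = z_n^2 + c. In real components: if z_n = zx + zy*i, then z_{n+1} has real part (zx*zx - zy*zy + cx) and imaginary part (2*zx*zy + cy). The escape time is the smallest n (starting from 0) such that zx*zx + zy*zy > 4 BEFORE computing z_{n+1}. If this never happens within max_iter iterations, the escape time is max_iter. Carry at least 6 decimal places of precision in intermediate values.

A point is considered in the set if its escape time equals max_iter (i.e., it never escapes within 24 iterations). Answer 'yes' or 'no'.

Answer: no

Derivation:
z_0 = 0 + 0i, c = 0.4700 + 1.3090i
Iter 1: z = 0.4700 + 1.3090i, |z|^2 = 1.9344
Iter 2: z = -1.0226 + 2.5395i, |z|^2 = 7.4945
Escaped at iteration 2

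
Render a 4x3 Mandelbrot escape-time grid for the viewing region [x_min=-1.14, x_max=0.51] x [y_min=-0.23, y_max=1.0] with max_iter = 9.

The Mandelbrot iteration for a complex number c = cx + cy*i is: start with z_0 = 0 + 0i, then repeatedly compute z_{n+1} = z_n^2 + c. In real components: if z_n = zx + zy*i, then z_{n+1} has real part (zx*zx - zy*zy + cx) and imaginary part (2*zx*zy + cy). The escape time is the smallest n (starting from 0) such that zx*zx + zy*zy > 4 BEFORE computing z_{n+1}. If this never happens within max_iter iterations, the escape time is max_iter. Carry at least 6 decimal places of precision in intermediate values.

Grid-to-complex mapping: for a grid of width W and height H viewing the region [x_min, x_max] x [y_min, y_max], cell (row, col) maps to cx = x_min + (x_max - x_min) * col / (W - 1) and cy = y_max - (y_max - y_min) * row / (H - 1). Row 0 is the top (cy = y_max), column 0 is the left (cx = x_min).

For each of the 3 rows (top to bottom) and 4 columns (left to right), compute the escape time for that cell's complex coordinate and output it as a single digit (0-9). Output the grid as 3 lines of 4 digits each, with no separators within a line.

(row=0, col=0): c = -1.1400 + 1.0000i → escape time 3
(row=0, col=1): c = -0.5900 + 1.0000i → escape time 4
(row=0, col=2): c = -0.0400 + 1.0000i → escape time 9
(row=0, col=3): c = 0.5100 + 1.0000i → escape time 2
(row=1, col=0): c = -1.1400 + 0.3850i → escape time 7
(row=1, col=1): c = -0.5900 + 0.3850i → escape time 9
(row=1, col=2): c = -0.0400 + 0.3850i → escape time 9
(row=1, col=3): c = 0.5100 + 0.3850i → escape time 5
(row=2, col=0): c = -1.1400 + -0.2300i → escape time 9
(row=2, col=1): c = -0.5900 + -0.2300i → escape time 9
(row=2, col=2): c = -0.0400 + -0.2300i → escape time 9
(row=2, col=3): c = 0.5100 + -0.2300i → escape time 5

Answer: 3492
7995
9995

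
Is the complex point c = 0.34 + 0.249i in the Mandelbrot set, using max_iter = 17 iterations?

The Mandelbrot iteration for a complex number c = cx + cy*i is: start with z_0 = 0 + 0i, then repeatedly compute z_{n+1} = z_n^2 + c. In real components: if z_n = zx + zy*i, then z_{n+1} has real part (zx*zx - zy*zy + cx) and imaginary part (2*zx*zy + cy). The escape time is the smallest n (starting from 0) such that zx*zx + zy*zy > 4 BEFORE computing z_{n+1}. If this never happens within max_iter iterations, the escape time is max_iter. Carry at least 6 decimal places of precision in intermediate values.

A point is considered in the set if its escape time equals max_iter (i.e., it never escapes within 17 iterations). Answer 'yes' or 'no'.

z_0 = 0 + 0i, c = 0.3400 + 0.2490i
Iter 1: z = 0.3400 + 0.2490i, |z|^2 = 0.1776
Iter 2: z = 0.3936 + 0.4183i, |z|^2 = 0.3299
Iter 3: z = 0.3199 + 0.5783i, |z|^2 = 0.4368
Iter 4: z = 0.1079 + 0.6190i, |z|^2 = 0.3948
Iter 5: z = -0.0316 + 0.3826i, |z|^2 = 0.1474
Iter 6: z = 0.1946 + 0.2249i, |z|^2 = 0.0884
Iter 7: z = 0.3273 + 0.3365i, |z|^2 = 0.2204
Iter 8: z = 0.3339 + 0.4693i, |z|^2 = 0.3317
Iter 9: z = 0.2312 + 0.5624i, |z|^2 = 0.3697
Iter 10: z = 0.0772 + 0.5091i, |z|^2 = 0.2651
Iter 11: z = 0.0868 + 0.3276i, |z|^2 = 0.1149
Iter 12: z = 0.2402 + 0.3059i, |z|^2 = 0.1512
Iter 13: z = 0.3041 + 0.3959i, |z|^2 = 0.2493
Iter 14: z = 0.2757 + 0.4898i, |z|^2 = 0.3160
Iter 15: z = 0.1761 + 0.5191i, |z|^2 = 0.3005
Iter 16: z = 0.1015 + 0.4318i, |z|^2 = 0.1968
Did not escape in 17 iterations → in set

Answer: yes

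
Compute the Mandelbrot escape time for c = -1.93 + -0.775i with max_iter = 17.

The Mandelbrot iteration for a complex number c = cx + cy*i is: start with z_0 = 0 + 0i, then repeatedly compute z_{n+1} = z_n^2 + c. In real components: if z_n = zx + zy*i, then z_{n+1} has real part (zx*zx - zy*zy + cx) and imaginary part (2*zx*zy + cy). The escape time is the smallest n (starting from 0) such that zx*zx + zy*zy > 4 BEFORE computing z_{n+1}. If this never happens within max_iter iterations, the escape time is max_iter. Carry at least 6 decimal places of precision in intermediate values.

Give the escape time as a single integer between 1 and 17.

z_0 = 0 + 0i, c = -1.9300 + -0.7750i
Iter 1: z = -1.9300 + -0.7750i, |z|^2 = 4.3255
Escaped at iteration 1

Answer: 1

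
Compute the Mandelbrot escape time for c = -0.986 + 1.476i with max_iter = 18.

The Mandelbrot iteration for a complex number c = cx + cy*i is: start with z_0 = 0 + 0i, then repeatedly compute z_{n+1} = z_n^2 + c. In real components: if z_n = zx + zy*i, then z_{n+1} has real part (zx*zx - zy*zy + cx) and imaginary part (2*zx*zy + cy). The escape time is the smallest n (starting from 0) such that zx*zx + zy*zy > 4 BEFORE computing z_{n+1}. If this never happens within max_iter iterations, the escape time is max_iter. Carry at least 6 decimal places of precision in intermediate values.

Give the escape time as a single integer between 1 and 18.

z_0 = 0 + 0i, c = -0.9860 + 1.4760i
Iter 1: z = -0.9860 + 1.4760i, |z|^2 = 3.1508
Iter 2: z = -2.1924 + -1.4347i, |z|^2 = 6.8648
Escaped at iteration 2

Answer: 2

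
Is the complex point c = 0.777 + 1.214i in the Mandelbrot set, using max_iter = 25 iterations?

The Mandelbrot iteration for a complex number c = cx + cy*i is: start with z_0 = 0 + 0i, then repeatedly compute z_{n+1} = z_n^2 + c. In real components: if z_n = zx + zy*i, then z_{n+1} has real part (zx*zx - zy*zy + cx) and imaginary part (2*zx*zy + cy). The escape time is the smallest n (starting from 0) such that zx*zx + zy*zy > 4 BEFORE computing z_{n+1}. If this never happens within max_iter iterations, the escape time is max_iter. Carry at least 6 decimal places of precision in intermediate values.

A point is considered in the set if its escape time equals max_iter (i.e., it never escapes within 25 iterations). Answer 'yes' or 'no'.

z_0 = 0 + 0i, c = 0.7770 + 1.2140i
Iter 1: z = 0.7770 + 1.2140i, |z|^2 = 2.0775
Iter 2: z = -0.0931 + 3.1006i, |z|^2 = 9.6221
Escaped at iteration 2

Answer: no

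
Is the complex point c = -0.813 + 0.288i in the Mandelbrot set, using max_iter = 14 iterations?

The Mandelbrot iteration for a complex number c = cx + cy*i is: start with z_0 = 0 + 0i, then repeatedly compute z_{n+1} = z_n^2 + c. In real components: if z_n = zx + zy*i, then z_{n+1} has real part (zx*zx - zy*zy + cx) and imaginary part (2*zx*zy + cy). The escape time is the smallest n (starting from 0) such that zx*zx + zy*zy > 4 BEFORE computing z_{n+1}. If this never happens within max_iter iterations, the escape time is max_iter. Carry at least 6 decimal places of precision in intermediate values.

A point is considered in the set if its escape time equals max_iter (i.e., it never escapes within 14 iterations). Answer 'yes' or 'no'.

z_0 = 0 + 0i, c = -0.8130 + 0.2880i
Iter 1: z = -0.8130 + 0.2880i, |z|^2 = 0.7439
Iter 2: z = -0.2350 + -0.1803i, |z|^2 = 0.0877
Iter 3: z = -0.7903 + 0.3727i, |z|^2 = 0.7635
Iter 4: z = -0.3274 + -0.3011i, |z|^2 = 0.1978
Iter 5: z = -0.7965 + 0.4852i, |z|^2 = 0.8698
Iter 6: z = -0.4140 + -0.4849i, |z|^2 = 0.4064
Iter 7: z = -0.8767 + 0.6894i, |z|^2 = 1.2440
Iter 8: z = -0.5196 + -0.9209i, |z|^2 = 1.1180
Iter 9: z = -1.3910 + 1.2450i, |z|^2 = 3.4849
Iter 10: z = -0.4283 + -3.1756i, |z|^2 = 10.2681
Escaped at iteration 10

Answer: no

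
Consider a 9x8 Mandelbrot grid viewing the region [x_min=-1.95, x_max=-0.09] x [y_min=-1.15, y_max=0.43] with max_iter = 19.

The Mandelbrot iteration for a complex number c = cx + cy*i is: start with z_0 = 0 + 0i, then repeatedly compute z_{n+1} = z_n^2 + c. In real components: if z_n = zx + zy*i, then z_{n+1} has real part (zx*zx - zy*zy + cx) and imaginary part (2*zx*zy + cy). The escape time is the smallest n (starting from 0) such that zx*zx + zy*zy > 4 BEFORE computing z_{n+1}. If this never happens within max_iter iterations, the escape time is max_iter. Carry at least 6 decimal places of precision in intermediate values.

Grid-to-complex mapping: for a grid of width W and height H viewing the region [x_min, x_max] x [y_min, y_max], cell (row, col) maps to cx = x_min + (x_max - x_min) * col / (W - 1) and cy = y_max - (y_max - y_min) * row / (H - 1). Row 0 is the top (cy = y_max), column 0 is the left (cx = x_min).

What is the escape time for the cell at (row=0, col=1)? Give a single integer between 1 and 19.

z_0 = 0 + 0i, c = -1.7175 + 0.4300i
Iter 1: z = -1.7175 + 0.4300i, |z|^2 = 3.1347
Iter 2: z = 1.0474 + -1.0471i, |z|^2 = 2.1934
Iter 3: z = -1.7168 + -1.7634i, |z|^2 = 6.0567
Escaped at iteration 3

Answer: 3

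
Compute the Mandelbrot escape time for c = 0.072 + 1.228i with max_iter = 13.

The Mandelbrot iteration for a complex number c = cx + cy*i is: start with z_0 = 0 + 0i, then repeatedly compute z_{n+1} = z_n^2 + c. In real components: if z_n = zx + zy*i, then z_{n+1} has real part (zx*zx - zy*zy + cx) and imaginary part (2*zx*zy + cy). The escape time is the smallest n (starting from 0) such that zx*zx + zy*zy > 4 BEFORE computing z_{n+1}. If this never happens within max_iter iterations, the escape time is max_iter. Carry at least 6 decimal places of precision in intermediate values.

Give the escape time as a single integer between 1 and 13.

Answer: 2

Derivation:
z_0 = 0 + 0i, c = 0.0720 + 1.2280i
Iter 1: z = 0.0720 + 1.2280i, |z|^2 = 1.5132
Iter 2: z = -1.4308 + 1.4048i, |z|^2 = 4.0207
Escaped at iteration 2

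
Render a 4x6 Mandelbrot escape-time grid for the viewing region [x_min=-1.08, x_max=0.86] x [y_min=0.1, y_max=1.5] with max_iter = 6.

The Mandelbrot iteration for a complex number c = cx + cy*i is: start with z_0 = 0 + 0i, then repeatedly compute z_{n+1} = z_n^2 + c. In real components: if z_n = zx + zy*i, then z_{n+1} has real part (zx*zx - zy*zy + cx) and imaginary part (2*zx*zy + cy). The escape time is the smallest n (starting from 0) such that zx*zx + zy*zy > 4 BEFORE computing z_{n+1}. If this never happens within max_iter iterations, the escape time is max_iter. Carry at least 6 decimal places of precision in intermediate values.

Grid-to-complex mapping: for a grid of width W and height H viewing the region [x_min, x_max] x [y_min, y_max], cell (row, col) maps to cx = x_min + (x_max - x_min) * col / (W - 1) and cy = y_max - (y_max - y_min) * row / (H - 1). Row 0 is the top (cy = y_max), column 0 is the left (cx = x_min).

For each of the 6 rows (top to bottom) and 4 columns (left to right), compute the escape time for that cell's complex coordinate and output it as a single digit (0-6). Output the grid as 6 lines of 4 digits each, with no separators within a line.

(row=0, col=0): c = -1.0800 + 1.5000i → escape time 2
(row=0, col=1): c = -0.4333 + 1.5000i → escape time 2
(row=0, col=2): c = 0.2133 + 1.5000i → escape time 2
(row=0, col=3): c = 0.8600 + 1.5000i → escape time 2
(row=1, col=0): c = -1.0800 + 1.2200i → escape time 3
(row=1, col=1): c = -0.4333 + 1.2200i → escape time 3
(row=1, col=2): c = 0.2133 + 1.2200i → escape time 2
(row=1, col=3): c = 0.8600 + 1.2200i → escape time 2
(row=2, col=0): c = -1.0800 + 0.9400i → escape time 3
(row=2, col=1): c = -0.4333 + 0.9400i → escape time 4
(row=2, col=2): c = 0.2133 + 0.9400i → escape time 4
(row=2, col=3): c = 0.8600 + 0.9400i → escape time 2
(row=3, col=0): c = -1.0800 + 0.6600i → escape time 4
(row=3, col=1): c = -0.4333 + 0.6600i → escape time 6
(row=3, col=2): c = 0.2133 + 0.6600i → escape time 6
(row=3, col=3): c = 0.8600 + 0.6600i → escape time 2
(row=4, col=0): c = -1.0800 + 0.3800i → escape time 6
(row=4, col=1): c = -0.4333 + 0.3800i → escape time 6
(row=4, col=2): c = 0.2133 + 0.3800i → escape time 6
(row=4, col=3): c = 0.8600 + 0.3800i → escape time 3
(row=5, col=0): c = -1.0800 + 0.1000i → escape time 6
(row=5, col=1): c = -0.4333 + 0.1000i → escape time 6
(row=5, col=2): c = 0.2133 + 0.1000i → escape time 6
(row=5, col=3): c = 0.8600 + 0.1000i → escape time 3

Answer: 2222
3322
3442
4662
6663
6663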